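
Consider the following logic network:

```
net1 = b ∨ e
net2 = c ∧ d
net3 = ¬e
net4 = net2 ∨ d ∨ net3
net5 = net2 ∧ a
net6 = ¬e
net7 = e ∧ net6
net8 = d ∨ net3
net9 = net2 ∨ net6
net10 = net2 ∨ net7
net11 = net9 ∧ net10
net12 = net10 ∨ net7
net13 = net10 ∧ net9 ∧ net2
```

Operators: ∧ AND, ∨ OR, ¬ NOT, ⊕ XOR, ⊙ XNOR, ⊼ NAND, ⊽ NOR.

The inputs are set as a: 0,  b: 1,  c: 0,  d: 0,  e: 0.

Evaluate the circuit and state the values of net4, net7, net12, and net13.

net4 = 1, net7 = 0, net12 = 0, net13 = 0

net2 = c AND d = 0 AND 0 = 0
net3 = NOT e = NOT 0 = 1
net4 = net2 OR d OR net3 = 0 OR 0 OR 1 = 1
net6 = NOT e = NOT 0 = 1
net7 = e AND net6 = 0 AND 1 = 0
net9 = net2 OR net6 = 0 OR 1 = 1
net10 = net2 OR net7 = 0 OR 0 = 0
net12 = net10 OR net7 = 0 OR 0 = 0
net13 = net10 AND net9 AND net2 = 0 AND 1 AND 0 = 0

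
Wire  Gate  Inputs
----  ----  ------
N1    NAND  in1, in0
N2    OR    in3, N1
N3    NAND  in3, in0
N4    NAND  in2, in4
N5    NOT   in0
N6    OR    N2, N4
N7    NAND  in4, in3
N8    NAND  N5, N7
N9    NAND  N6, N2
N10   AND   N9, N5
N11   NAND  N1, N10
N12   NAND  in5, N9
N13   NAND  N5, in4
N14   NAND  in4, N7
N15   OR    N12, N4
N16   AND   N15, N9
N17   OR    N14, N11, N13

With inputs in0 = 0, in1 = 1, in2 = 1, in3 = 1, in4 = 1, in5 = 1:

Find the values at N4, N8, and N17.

N4 = 0, N8 = 1, N17 = 1

N1 = in1 NAND in0 = 1 NAND 0 = 1
N2 = in3 OR N1 = 1 OR 1 = 1
N4 = in2 NAND in4 = 1 NAND 1 = 0
N5 = NOT in0 = NOT 0 = 1
N6 = N2 OR N4 = 1 OR 0 = 1
N7 = in4 NAND in3 = 1 NAND 1 = 0
N8 = N5 NAND N7 = 1 NAND 0 = 1
N9 = N6 NAND N2 = 1 NAND 1 = 0
N10 = N9 AND N5 = 0 AND 1 = 0
N11 = N1 NAND N10 = 1 NAND 0 = 1
N13 = N5 NAND in4 = 1 NAND 1 = 0
N14 = in4 NAND N7 = 1 NAND 0 = 1
N17 = N14 OR N11 OR N13 = 1 OR 1 OR 0 = 1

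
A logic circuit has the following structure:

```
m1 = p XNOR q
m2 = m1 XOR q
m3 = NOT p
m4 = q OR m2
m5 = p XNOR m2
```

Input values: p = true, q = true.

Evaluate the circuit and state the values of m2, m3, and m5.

m1 = p XNOR q = true XNOR true = true
m2 = m1 XOR q = true XOR true = false
m3 = NOT p = NOT true = false
m5 = p XNOR m2 = true XNOR false = false

m2 = false, m3 = false, m5 = false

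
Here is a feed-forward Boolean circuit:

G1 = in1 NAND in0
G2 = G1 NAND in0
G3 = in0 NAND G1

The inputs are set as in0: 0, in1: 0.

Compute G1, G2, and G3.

G1 = in1 NAND in0 = 0 NAND 0 = 1
G2 = G1 NAND in0 = 1 NAND 0 = 1
G3 = in0 NAND G1 = 0 NAND 1 = 1

G1 = 1, G2 = 1, G3 = 1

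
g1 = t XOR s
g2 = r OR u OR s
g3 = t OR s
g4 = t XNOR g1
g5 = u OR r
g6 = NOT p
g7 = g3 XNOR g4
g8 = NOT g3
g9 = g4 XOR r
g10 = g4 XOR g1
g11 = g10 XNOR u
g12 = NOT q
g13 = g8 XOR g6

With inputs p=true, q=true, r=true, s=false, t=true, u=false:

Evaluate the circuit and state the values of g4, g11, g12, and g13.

g1 = t XOR s = true XOR false = true
g3 = t OR s = true OR false = true
g4 = t XNOR g1 = true XNOR true = true
g6 = NOT p = NOT true = false
g8 = NOT g3 = NOT true = false
g10 = g4 XOR g1 = true XOR true = false
g11 = g10 XNOR u = false XNOR false = true
g12 = NOT q = NOT true = false
g13 = g8 XOR g6 = false XOR false = false

g4 = true, g11 = true, g12 = false, g13 = false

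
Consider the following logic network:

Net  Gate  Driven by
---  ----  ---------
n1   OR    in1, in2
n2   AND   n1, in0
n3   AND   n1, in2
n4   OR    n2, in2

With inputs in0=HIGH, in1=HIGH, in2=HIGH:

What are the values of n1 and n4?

n1 = HIGH  n4 = HIGH

n1 = in1 OR in2 = HIGH OR HIGH = HIGH
n2 = n1 AND in0 = HIGH AND HIGH = HIGH
n4 = n2 OR in2 = HIGH OR HIGH = HIGH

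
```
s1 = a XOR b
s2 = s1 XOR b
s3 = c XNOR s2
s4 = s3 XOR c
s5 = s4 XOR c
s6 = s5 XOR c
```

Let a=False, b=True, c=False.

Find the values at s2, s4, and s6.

s1 = a XOR b = False XOR True = True
s2 = s1 XOR b = True XOR True = False
s3 = c XNOR s2 = False XNOR False = True
s4 = s3 XOR c = True XOR False = True
s5 = s4 XOR c = True XOR False = True
s6 = s5 XOR c = True XOR False = True

s2 = False, s4 = True, s6 = True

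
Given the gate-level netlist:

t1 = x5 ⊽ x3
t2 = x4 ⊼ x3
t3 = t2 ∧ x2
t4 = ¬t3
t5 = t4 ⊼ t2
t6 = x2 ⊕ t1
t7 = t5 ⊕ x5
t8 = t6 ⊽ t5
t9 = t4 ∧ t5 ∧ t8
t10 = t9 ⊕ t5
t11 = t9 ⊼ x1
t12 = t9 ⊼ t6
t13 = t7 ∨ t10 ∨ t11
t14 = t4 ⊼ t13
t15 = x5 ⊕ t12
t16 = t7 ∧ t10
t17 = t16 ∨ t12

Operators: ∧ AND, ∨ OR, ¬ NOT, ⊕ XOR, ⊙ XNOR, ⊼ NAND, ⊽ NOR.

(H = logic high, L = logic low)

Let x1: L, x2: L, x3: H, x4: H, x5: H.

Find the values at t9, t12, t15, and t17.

t9 = L, t12 = H, t15 = L, t17 = H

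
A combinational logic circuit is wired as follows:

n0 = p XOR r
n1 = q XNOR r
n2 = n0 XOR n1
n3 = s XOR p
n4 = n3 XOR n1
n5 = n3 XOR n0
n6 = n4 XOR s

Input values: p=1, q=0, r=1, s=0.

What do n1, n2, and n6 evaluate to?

n0 = p XOR r = 1 XOR 1 = 0
n1 = q XNOR r = 0 XNOR 1 = 0
n2 = n0 XOR n1 = 0 XOR 0 = 0
n3 = s XOR p = 0 XOR 1 = 1
n4 = n3 XOR n1 = 1 XOR 0 = 1
n6 = n4 XOR s = 1 XOR 0 = 1

n1 = 0  n2 = 0  n6 = 1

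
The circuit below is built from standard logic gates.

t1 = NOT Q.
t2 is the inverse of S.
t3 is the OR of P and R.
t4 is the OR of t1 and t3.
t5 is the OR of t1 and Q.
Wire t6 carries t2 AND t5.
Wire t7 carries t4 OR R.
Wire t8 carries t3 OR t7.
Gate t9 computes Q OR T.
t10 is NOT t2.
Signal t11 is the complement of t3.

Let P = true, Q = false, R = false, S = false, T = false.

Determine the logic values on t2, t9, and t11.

t2 = NOT S = NOT false = true
t3 = P OR R = true OR false = true
t9 = Q OR T = false OR false = false
t11 = NOT t3 = NOT true = false

t2 = true; t9 = false; t11 = false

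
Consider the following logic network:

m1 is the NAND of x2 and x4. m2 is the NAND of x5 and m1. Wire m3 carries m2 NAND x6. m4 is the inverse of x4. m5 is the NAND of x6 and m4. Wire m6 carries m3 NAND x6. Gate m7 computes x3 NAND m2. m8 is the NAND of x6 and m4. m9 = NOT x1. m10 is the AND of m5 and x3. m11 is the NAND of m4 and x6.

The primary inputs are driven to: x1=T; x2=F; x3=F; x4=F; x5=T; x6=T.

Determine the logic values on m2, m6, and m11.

m1 = x2 NAND x4 = F NAND F = T
m2 = x5 NAND m1 = T NAND T = F
m3 = m2 NAND x6 = F NAND T = T
m4 = NOT x4 = NOT F = T
m6 = m3 NAND x6 = T NAND T = F
m11 = m4 NAND x6 = T NAND T = F

m2 = F; m6 = F; m11 = F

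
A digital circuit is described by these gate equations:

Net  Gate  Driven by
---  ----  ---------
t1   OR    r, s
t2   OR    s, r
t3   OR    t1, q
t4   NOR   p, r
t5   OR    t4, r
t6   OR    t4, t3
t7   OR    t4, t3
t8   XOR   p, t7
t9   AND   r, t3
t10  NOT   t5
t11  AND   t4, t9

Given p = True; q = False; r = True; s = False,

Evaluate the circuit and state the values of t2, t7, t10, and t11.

t1 = r OR s = True OR False = True
t2 = s OR r = False OR True = True
t3 = t1 OR q = True OR False = True
t4 = p NOR r = True NOR True = False
t5 = t4 OR r = False OR True = True
t7 = t4 OR t3 = False OR True = True
t9 = r AND t3 = True AND True = True
t10 = NOT t5 = NOT True = False
t11 = t4 AND t9 = False AND True = False

t2 = True  t7 = True  t10 = False  t11 = False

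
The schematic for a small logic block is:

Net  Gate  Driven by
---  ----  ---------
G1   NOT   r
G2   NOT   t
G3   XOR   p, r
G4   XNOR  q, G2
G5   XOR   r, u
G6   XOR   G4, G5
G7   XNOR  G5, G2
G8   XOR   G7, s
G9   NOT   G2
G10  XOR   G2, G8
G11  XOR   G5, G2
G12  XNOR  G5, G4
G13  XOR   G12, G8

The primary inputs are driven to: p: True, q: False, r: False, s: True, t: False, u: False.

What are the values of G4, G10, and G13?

G4 = False, G10 = False, G13 = False

G2 = NOT t = NOT False = True
G4 = q XNOR G2 = False XNOR True = False
G5 = r XOR u = False XOR False = False
G7 = G5 XNOR G2 = False XNOR True = False
G8 = G7 XOR s = False XOR True = True
G10 = G2 XOR G8 = True XOR True = False
G12 = G5 XNOR G4 = False XNOR False = True
G13 = G12 XOR G8 = True XOR True = False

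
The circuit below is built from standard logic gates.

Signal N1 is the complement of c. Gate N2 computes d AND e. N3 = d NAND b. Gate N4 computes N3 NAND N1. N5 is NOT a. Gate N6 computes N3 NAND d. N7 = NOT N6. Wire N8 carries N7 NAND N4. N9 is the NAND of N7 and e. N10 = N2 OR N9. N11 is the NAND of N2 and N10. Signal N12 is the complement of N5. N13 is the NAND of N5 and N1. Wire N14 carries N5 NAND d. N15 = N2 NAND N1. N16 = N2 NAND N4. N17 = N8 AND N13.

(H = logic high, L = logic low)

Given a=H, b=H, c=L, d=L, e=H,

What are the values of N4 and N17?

N4 = L, N17 = H

N1 = NOT c = NOT L = H
N3 = d NAND b = L NAND H = H
N4 = N3 NAND N1 = H NAND H = L
N5 = NOT a = NOT H = L
N6 = N3 NAND d = H NAND L = H
N7 = NOT N6 = NOT H = L
N8 = N7 NAND N4 = L NAND L = H
N13 = N5 NAND N1 = L NAND H = H
N17 = N8 AND N13 = H AND H = H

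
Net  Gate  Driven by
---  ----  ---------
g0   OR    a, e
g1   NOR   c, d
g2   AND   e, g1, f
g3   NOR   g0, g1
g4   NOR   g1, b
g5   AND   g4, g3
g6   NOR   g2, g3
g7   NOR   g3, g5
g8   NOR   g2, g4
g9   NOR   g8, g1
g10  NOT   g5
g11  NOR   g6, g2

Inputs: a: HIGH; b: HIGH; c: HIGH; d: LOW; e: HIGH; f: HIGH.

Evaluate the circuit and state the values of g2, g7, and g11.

g0 = a OR e = HIGH OR HIGH = HIGH
g1 = c NOR d = HIGH NOR LOW = LOW
g2 = e AND g1 AND f = HIGH AND LOW AND HIGH = LOW
g3 = g0 NOR g1 = HIGH NOR LOW = LOW
g4 = g1 NOR b = LOW NOR HIGH = LOW
g5 = g4 AND g3 = LOW AND LOW = LOW
g6 = g2 NOR g3 = LOW NOR LOW = HIGH
g7 = g3 NOR g5 = LOW NOR LOW = HIGH
g11 = g6 NOR g2 = HIGH NOR LOW = LOW

g2 = LOW, g7 = HIGH, g11 = LOW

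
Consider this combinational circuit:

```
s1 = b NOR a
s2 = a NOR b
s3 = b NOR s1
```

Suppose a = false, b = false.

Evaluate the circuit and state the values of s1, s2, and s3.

s1 = b NOR a = false NOR false = true
s2 = a NOR b = false NOR false = true
s3 = b NOR s1 = false NOR true = false

s1 = true  s2 = true  s3 = false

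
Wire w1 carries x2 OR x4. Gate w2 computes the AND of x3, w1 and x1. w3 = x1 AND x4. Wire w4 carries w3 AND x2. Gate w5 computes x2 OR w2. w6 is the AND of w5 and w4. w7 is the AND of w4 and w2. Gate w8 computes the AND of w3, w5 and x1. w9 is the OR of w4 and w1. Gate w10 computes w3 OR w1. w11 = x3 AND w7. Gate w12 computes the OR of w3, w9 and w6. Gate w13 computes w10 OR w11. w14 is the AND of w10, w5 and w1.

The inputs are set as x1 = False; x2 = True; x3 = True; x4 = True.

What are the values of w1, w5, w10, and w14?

w1 = x2 OR x4 = True OR True = True
w2 = x3 AND w1 AND x1 = True AND True AND False = False
w3 = x1 AND x4 = False AND True = False
w5 = x2 OR w2 = True OR False = True
w10 = w3 OR w1 = False OR True = True
w14 = w10 AND w5 AND w1 = True AND True AND True = True

w1 = True, w5 = True, w10 = True, w14 = True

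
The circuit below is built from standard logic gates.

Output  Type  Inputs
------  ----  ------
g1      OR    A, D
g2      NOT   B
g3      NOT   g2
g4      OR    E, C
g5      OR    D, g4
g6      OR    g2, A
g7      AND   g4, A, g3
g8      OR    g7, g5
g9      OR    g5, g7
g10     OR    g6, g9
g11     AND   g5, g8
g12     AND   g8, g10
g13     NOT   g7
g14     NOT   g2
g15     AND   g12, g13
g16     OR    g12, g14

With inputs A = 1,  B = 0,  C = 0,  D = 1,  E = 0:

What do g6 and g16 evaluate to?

g6 = 1; g16 = 1

g2 = NOT B = NOT 0 = 1
g3 = NOT g2 = NOT 1 = 0
g4 = E OR C = 0 OR 0 = 0
g5 = D OR g4 = 1 OR 0 = 1
g6 = g2 OR A = 1 OR 1 = 1
g7 = g4 AND A AND g3 = 0 AND 1 AND 0 = 0
g8 = g7 OR g5 = 0 OR 1 = 1
g9 = g5 OR g7 = 1 OR 0 = 1
g10 = g6 OR g9 = 1 OR 1 = 1
g12 = g8 AND g10 = 1 AND 1 = 1
g14 = NOT g2 = NOT 1 = 0
g16 = g12 OR g14 = 1 OR 0 = 1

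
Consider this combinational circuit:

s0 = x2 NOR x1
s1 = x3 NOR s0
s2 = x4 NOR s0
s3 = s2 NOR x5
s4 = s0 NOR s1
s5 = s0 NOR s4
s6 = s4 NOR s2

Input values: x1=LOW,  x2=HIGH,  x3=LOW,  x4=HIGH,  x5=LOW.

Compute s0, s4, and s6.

s0 = LOW  s4 = LOW  s6 = HIGH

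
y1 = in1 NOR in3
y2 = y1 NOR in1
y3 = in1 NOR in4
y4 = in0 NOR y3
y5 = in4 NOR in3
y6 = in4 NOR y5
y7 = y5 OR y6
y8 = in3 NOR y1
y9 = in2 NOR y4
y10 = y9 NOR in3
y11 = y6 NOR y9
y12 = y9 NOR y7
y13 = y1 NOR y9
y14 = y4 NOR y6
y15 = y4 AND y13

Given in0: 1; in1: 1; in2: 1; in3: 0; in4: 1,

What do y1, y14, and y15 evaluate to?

y1 = 0  y14 = 1  y15 = 0

y1 = in1 NOR in3 = 1 NOR 0 = 0
y3 = in1 NOR in4 = 1 NOR 1 = 0
y4 = in0 NOR y3 = 1 NOR 0 = 0
y5 = in4 NOR in3 = 1 NOR 0 = 0
y6 = in4 NOR y5 = 1 NOR 0 = 0
y9 = in2 NOR y4 = 1 NOR 0 = 0
y13 = y1 NOR y9 = 0 NOR 0 = 1
y14 = y4 NOR y6 = 0 NOR 0 = 1
y15 = y4 AND y13 = 0 AND 1 = 0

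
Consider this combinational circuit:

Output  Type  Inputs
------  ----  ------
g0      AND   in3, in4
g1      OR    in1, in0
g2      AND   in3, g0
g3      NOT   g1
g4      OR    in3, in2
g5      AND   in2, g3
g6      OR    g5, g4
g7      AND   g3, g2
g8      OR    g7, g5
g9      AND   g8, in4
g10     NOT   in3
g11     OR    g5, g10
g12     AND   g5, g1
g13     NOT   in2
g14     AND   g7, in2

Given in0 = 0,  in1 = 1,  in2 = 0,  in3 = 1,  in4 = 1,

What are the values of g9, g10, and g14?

g0 = in3 AND in4 = 1 AND 1 = 1
g1 = in1 OR in0 = 1 OR 0 = 1
g2 = in3 AND g0 = 1 AND 1 = 1
g3 = NOT g1 = NOT 1 = 0
g5 = in2 AND g3 = 0 AND 0 = 0
g7 = g3 AND g2 = 0 AND 1 = 0
g8 = g7 OR g5 = 0 OR 0 = 0
g9 = g8 AND in4 = 0 AND 1 = 0
g10 = NOT in3 = NOT 1 = 0
g14 = g7 AND in2 = 0 AND 0 = 0

g9 = 0, g10 = 0, g14 = 0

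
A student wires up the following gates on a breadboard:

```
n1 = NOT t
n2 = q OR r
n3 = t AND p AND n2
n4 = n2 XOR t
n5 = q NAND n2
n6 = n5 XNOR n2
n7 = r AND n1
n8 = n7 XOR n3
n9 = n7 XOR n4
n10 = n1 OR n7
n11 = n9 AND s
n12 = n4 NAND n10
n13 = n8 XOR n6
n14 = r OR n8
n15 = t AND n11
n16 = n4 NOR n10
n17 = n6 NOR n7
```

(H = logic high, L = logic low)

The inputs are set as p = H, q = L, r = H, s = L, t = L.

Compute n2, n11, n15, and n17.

n1 = NOT t = NOT L = H
n2 = q OR r = L OR H = H
n4 = n2 XOR t = H XOR L = H
n5 = q NAND n2 = L NAND H = H
n6 = n5 XNOR n2 = H XNOR H = H
n7 = r AND n1 = H AND H = H
n9 = n7 XOR n4 = H XOR H = L
n11 = n9 AND s = L AND L = L
n15 = t AND n11 = L AND L = L
n17 = n6 NOR n7 = H NOR H = L

n2 = H, n11 = L, n15 = L, n17 = L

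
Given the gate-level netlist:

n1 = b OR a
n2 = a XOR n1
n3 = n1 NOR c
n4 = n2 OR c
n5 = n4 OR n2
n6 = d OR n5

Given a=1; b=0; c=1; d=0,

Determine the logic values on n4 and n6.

n1 = b OR a = 0 OR 1 = 1
n2 = a XOR n1 = 1 XOR 1 = 0
n4 = n2 OR c = 0 OR 1 = 1
n5 = n4 OR n2 = 1 OR 0 = 1
n6 = d OR n5 = 0 OR 1 = 1

n4 = 1, n6 = 1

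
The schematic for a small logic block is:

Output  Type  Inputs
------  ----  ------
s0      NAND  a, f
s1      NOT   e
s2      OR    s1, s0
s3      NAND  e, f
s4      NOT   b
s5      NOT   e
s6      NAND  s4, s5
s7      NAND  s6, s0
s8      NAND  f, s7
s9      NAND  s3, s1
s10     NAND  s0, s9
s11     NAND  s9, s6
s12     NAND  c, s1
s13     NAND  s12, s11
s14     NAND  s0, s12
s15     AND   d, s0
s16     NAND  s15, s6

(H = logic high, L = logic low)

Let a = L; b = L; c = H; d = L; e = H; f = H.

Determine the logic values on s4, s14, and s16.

s4 = H  s14 = L  s16 = H

s0 = a NAND f = L NAND H = H
s1 = NOT e = NOT H = L
s4 = NOT b = NOT L = H
s5 = NOT e = NOT H = L
s6 = s4 NAND s5 = H NAND L = H
s12 = c NAND s1 = H NAND L = H
s14 = s0 NAND s12 = H NAND H = L
s15 = d AND s0 = L AND H = L
s16 = s15 NAND s6 = L NAND H = H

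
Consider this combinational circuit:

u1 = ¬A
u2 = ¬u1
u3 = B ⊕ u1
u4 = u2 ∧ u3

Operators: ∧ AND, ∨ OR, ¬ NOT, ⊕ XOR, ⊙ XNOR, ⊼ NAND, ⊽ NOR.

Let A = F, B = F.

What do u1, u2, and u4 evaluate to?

u1 = T; u2 = F; u4 = F

u1 = NOT A = NOT F = T
u2 = NOT u1 = NOT T = F
u3 = B XOR u1 = F XOR T = T
u4 = u2 AND u3 = F AND T = F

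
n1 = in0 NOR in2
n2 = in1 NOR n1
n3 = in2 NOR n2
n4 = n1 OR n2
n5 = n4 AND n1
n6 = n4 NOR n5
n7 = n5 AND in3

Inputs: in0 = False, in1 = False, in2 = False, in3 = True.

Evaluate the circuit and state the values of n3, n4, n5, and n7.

n1 = in0 NOR in2 = False NOR False = True
n2 = in1 NOR n1 = False NOR True = False
n3 = in2 NOR n2 = False NOR False = True
n4 = n1 OR n2 = True OR False = True
n5 = n4 AND n1 = True AND True = True
n7 = n5 AND in3 = True AND True = True

n3 = True; n4 = True; n5 = True; n7 = True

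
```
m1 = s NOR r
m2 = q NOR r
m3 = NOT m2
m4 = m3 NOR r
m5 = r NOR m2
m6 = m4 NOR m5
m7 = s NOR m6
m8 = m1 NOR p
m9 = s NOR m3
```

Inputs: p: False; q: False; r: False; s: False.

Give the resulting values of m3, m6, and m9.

m3 = False, m6 = False, m9 = True

m2 = q NOR r = False NOR False = True
m3 = NOT m2 = NOT True = False
m4 = m3 NOR r = False NOR False = True
m5 = r NOR m2 = False NOR True = False
m6 = m4 NOR m5 = True NOR False = False
m9 = s NOR m3 = False NOR False = True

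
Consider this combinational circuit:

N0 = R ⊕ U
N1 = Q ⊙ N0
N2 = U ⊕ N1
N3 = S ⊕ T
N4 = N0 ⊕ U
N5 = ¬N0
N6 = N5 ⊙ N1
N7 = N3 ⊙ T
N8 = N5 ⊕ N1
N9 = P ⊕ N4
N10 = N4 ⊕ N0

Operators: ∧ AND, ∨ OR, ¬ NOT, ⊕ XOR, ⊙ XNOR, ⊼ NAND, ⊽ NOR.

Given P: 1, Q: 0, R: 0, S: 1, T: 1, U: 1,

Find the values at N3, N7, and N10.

N3 = 0, N7 = 0, N10 = 1

N0 = R XOR U = 0 XOR 1 = 1
N3 = S XOR T = 1 XOR 1 = 0
N4 = N0 XOR U = 1 XOR 1 = 0
N7 = N3 XNOR T = 0 XNOR 1 = 0
N10 = N4 XOR N0 = 0 XOR 1 = 1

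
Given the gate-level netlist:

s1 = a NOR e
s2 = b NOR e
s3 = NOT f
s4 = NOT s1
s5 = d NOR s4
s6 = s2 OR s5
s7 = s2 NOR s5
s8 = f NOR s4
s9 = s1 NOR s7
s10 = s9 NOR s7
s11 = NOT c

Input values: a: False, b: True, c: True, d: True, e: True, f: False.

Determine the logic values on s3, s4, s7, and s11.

s3 = True, s4 = True, s7 = True, s11 = False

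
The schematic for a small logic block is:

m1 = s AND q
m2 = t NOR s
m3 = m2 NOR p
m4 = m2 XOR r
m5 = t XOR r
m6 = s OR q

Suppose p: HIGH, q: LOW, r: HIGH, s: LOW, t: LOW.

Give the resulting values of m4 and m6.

m4 = LOW  m6 = LOW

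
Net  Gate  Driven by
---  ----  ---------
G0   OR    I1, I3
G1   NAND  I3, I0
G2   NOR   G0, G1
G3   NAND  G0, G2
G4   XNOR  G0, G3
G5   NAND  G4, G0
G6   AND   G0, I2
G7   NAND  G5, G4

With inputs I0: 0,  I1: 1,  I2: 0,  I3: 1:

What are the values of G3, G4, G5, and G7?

G3 = 1, G4 = 1, G5 = 0, G7 = 1

G0 = I1 OR I3 = 1 OR 1 = 1
G1 = I3 NAND I0 = 1 NAND 0 = 1
G2 = G0 NOR G1 = 1 NOR 1 = 0
G3 = G0 NAND G2 = 1 NAND 0 = 1
G4 = G0 XNOR G3 = 1 XNOR 1 = 1
G5 = G4 NAND G0 = 1 NAND 1 = 0
G7 = G5 NAND G4 = 0 NAND 1 = 1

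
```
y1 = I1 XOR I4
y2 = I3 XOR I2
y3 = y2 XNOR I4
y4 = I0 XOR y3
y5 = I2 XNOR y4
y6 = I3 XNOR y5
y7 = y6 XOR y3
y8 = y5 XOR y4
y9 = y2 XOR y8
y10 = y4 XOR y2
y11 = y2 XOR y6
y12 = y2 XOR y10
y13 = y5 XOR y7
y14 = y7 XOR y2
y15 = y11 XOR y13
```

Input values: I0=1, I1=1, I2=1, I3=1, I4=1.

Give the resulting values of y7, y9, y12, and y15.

y2 = I3 XOR I2 = 1 XOR 1 = 0
y3 = y2 XNOR I4 = 0 XNOR 1 = 0
y4 = I0 XOR y3 = 1 XOR 0 = 1
y5 = I2 XNOR y4 = 1 XNOR 1 = 1
y6 = I3 XNOR y5 = 1 XNOR 1 = 1
y7 = y6 XOR y3 = 1 XOR 0 = 1
y8 = y5 XOR y4 = 1 XOR 1 = 0
y9 = y2 XOR y8 = 0 XOR 0 = 0
y10 = y4 XOR y2 = 1 XOR 0 = 1
y11 = y2 XOR y6 = 0 XOR 1 = 1
y12 = y2 XOR y10 = 0 XOR 1 = 1
y13 = y5 XOR y7 = 1 XOR 1 = 0
y15 = y11 XOR y13 = 1 XOR 0 = 1

y7 = 1, y9 = 0, y12 = 1, y15 = 1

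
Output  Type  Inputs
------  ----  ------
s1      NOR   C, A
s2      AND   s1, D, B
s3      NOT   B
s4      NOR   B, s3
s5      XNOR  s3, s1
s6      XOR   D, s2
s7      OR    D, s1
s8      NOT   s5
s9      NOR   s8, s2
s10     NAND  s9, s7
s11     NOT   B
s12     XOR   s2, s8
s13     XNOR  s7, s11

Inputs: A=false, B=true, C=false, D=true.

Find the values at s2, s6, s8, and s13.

s2 = true, s6 = false, s8 = true, s13 = false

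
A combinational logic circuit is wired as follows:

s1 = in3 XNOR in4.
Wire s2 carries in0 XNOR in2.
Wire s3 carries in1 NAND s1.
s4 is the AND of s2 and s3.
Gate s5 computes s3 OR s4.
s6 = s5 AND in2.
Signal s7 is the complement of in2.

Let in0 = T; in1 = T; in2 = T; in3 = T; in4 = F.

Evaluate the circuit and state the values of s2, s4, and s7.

s2 = T  s4 = T  s7 = F

s1 = in3 XNOR in4 = T XNOR F = F
s2 = in0 XNOR in2 = T XNOR T = T
s3 = in1 NAND s1 = T NAND F = T
s4 = s2 AND s3 = T AND T = T
s7 = NOT in2 = NOT T = F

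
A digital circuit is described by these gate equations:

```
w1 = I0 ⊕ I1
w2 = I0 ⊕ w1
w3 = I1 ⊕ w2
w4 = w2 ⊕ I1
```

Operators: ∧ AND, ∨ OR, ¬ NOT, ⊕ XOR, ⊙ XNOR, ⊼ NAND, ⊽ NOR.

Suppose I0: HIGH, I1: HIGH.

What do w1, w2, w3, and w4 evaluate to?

w1 = LOW, w2 = HIGH, w3 = LOW, w4 = LOW

w1 = I0 XOR I1 = HIGH XOR HIGH = LOW
w2 = I0 XOR w1 = HIGH XOR LOW = HIGH
w3 = I1 XOR w2 = HIGH XOR HIGH = LOW
w4 = w2 XOR I1 = HIGH XOR HIGH = LOW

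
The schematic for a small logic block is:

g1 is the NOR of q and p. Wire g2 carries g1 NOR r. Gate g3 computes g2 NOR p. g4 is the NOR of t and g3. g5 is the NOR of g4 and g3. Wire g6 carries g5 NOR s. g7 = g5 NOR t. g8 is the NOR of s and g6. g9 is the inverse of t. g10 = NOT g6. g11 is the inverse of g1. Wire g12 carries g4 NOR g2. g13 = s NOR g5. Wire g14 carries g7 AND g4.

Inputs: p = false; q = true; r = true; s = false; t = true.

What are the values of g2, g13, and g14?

g2 = false, g13 = true, g14 = false

g1 = q NOR p = true NOR false = false
g2 = g1 NOR r = false NOR true = false
g3 = g2 NOR p = false NOR false = true
g4 = t NOR g3 = true NOR true = false
g5 = g4 NOR g3 = false NOR true = false
g7 = g5 NOR t = false NOR true = false
g13 = s NOR g5 = false NOR false = true
g14 = g7 AND g4 = false AND false = false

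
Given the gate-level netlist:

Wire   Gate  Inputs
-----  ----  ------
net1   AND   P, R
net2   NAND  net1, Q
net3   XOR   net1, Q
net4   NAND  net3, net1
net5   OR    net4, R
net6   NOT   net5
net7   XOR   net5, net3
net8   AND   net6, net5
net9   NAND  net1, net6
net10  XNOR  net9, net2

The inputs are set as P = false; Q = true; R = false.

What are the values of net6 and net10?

net1 = P AND R = false AND false = false
net2 = net1 NAND Q = false NAND true = true
net3 = net1 XOR Q = false XOR true = true
net4 = net3 NAND net1 = true NAND false = true
net5 = net4 OR R = true OR false = true
net6 = NOT net5 = NOT true = false
net9 = net1 NAND net6 = false NAND false = true
net10 = net9 XNOR net2 = true XNOR true = true

net6 = false; net10 = true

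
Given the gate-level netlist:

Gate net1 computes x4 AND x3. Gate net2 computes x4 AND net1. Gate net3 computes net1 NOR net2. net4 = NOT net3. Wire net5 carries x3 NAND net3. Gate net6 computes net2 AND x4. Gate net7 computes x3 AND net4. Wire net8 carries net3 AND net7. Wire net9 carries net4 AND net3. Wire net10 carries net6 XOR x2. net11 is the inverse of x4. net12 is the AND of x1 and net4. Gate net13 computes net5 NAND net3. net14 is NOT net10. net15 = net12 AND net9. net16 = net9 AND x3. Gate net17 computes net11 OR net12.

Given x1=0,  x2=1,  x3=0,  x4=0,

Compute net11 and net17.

net1 = x4 AND x3 = 0 AND 0 = 0
net2 = x4 AND net1 = 0 AND 0 = 0
net3 = net1 NOR net2 = 0 NOR 0 = 1
net4 = NOT net3 = NOT 1 = 0
net11 = NOT x4 = NOT 0 = 1
net12 = x1 AND net4 = 0 AND 0 = 0
net17 = net11 OR net12 = 1 OR 0 = 1

net11 = 1; net17 = 1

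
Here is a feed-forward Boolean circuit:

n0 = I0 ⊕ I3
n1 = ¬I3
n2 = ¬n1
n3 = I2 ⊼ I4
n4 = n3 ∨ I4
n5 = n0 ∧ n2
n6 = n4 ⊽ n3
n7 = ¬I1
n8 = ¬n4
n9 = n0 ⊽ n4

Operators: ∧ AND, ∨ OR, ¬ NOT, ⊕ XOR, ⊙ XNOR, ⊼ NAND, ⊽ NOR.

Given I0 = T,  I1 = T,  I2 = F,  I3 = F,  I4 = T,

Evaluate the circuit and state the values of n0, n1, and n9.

n0 = I0 XOR I3 = T XOR F = T
n1 = NOT I3 = NOT F = T
n3 = I2 NAND I4 = F NAND T = T
n4 = n3 OR I4 = T OR T = T
n9 = n0 NOR n4 = T NOR T = F

n0 = T, n1 = T, n9 = F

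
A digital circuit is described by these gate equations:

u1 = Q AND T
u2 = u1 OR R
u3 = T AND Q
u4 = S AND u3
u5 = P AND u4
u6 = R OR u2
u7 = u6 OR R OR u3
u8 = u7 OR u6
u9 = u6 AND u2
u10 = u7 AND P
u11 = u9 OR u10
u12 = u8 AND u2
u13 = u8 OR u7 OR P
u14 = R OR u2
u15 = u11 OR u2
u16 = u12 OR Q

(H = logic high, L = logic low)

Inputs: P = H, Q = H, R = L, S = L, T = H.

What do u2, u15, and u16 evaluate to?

u2 = H, u15 = H, u16 = H

u1 = Q AND T = H AND H = H
u2 = u1 OR R = H OR L = H
u3 = T AND Q = H AND H = H
u6 = R OR u2 = L OR H = H
u7 = u6 OR R OR u3 = H OR L OR H = H
u8 = u7 OR u6 = H OR H = H
u9 = u6 AND u2 = H AND H = H
u10 = u7 AND P = H AND H = H
u11 = u9 OR u10 = H OR H = H
u12 = u8 AND u2 = H AND H = H
u15 = u11 OR u2 = H OR H = H
u16 = u12 OR Q = H OR H = H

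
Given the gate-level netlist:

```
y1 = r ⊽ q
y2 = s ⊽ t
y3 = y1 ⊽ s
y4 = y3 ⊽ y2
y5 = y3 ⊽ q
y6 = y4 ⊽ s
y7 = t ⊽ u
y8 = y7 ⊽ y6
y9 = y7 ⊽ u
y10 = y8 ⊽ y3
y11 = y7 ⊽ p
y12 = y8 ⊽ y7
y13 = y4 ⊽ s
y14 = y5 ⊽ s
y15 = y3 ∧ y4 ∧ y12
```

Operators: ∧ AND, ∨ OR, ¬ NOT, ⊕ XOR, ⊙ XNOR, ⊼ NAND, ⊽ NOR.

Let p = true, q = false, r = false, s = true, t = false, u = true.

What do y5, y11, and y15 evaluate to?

y1 = r NOR q = false NOR false = true
y2 = s NOR t = true NOR false = false
y3 = y1 NOR s = true NOR true = false
y4 = y3 NOR y2 = false NOR false = true
y5 = y3 NOR q = false NOR false = true
y6 = y4 NOR s = true NOR true = false
y7 = t NOR u = false NOR true = false
y8 = y7 NOR y6 = false NOR false = true
y11 = y7 NOR p = false NOR true = false
y12 = y8 NOR y7 = true NOR false = false
y15 = y3 AND y4 AND y12 = false AND true AND false = false

y5 = true  y11 = false  y15 = false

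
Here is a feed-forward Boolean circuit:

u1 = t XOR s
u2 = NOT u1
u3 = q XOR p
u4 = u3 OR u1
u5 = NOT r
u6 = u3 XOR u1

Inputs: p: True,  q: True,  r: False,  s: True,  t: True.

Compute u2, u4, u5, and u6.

u1 = t XOR s = True XOR True = False
u2 = NOT u1 = NOT False = True
u3 = q XOR p = True XOR True = False
u4 = u3 OR u1 = False OR False = False
u5 = NOT r = NOT False = True
u6 = u3 XOR u1 = False XOR False = False

u2 = True, u4 = False, u5 = True, u6 = False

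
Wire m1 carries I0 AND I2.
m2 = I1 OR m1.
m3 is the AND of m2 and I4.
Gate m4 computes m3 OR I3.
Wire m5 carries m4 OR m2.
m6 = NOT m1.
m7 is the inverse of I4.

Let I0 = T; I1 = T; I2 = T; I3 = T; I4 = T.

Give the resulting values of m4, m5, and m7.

m4 = T  m5 = T  m7 = F

m1 = I0 AND I2 = T AND T = T
m2 = I1 OR m1 = T OR T = T
m3 = m2 AND I4 = T AND T = T
m4 = m3 OR I3 = T OR T = T
m5 = m4 OR m2 = T OR T = T
m7 = NOT I4 = NOT T = F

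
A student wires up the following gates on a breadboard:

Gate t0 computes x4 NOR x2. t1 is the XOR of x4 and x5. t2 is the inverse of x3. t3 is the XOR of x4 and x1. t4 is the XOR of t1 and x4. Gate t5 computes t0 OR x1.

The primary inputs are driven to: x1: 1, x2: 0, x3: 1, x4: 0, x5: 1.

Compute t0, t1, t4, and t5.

t0 = 1, t1 = 1, t4 = 1, t5 = 1

t0 = x4 NOR x2 = 0 NOR 0 = 1
t1 = x4 XOR x5 = 0 XOR 1 = 1
t4 = t1 XOR x4 = 1 XOR 0 = 1
t5 = t0 OR x1 = 1 OR 1 = 1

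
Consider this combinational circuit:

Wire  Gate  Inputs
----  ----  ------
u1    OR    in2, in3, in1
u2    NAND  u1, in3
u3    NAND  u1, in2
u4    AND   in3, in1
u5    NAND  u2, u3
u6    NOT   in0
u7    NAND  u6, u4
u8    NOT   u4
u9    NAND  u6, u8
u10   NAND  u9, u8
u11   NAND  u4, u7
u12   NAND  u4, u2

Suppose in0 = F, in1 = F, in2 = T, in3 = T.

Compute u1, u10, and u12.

u1 = in2 OR in3 OR in1 = T OR T OR F = T
u2 = u1 NAND in3 = T NAND T = F
u4 = in3 AND in1 = T AND F = F
u6 = NOT in0 = NOT F = T
u8 = NOT u4 = NOT F = T
u9 = u6 NAND u8 = T NAND T = F
u10 = u9 NAND u8 = F NAND T = T
u12 = u4 NAND u2 = F NAND F = T

u1 = T, u10 = T, u12 = T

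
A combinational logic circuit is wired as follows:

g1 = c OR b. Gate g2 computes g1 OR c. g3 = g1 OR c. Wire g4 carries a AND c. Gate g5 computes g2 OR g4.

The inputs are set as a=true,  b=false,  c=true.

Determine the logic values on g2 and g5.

g2 = true; g5 = true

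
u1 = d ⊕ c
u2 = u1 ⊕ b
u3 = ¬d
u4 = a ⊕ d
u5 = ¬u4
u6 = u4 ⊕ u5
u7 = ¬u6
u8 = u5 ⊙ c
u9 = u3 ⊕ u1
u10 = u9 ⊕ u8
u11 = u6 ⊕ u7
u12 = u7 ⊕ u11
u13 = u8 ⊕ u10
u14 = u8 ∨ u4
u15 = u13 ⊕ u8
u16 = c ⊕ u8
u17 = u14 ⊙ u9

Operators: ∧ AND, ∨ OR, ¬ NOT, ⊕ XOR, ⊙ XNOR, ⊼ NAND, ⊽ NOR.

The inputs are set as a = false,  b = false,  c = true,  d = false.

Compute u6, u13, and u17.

u6 = true; u13 = false; u17 = false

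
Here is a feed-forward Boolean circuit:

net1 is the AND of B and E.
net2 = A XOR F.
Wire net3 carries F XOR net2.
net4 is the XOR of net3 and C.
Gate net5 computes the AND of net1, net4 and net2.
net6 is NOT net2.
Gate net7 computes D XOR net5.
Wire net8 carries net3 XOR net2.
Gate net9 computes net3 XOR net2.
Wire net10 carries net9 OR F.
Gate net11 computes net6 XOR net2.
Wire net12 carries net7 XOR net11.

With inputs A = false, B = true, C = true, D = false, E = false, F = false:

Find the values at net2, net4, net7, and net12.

net1 = B AND E = true AND false = false
net2 = A XOR F = false XOR false = false
net3 = F XOR net2 = false XOR false = false
net4 = net3 XOR C = false XOR true = true
net5 = net1 AND net4 AND net2 = false AND true AND false = false
net6 = NOT net2 = NOT false = true
net7 = D XOR net5 = false XOR false = false
net11 = net6 XOR net2 = true XOR false = true
net12 = net7 XOR net11 = false XOR true = true

net2 = false, net4 = true, net7 = false, net12 = true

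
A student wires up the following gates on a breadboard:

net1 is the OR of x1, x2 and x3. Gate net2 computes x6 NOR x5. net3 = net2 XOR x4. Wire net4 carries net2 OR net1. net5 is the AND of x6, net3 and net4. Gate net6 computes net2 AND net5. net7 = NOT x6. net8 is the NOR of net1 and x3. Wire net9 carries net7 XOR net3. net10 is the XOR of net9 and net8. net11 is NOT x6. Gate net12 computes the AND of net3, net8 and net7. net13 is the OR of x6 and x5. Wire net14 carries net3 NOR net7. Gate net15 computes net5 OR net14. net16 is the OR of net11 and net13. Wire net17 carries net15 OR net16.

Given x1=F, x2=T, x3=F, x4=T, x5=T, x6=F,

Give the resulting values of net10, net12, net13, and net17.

net10 = F, net12 = F, net13 = T, net17 = T

net1 = x1 OR x2 OR x3 = F OR T OR F = T
net2 = x6 NOR x5 = F NOR T = F
net3 = net2 XOR x4 = F XOR T = T
net4 = net2 OR net1 = F OR T = T
net5 = x6 AND net3 AND net4 = F AND T AND T = F
net7 = NOT x6 = NOT F = T
net8 = net1 NOR x3 = T NOR F = F
net9 = net7 XOR net3 = T XOR T = F
net10 = net9 XOR net8 = F XOR F = F
net11 = NOT x6 = NOT F = T
net12 = net3 AND net8 AND net7 = T AND F AND T = F
net13 = x6 OR x5 = F OR T = T
net14 = net3 NOR net7 = T NOR T = F
net15 = net5 OR net14 = F OR F = F
net16 = net11 OR net13 = T OR T = T
net17 = net15 OR net16 = F OR T = T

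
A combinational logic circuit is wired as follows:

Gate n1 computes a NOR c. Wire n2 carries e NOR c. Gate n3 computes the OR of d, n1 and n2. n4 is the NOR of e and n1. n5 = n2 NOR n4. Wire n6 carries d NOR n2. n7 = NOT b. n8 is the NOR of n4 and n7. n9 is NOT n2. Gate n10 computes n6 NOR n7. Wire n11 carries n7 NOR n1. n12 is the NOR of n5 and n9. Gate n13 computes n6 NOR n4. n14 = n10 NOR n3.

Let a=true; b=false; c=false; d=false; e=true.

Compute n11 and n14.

n11 = false  n14 = true

n1 = a NOR c = true NOR false = false
n2 = e NOR c = true NOR false = false
n3 = d OR n1 OR n2 = false OR false OR false = false
n6 = d NOR n2 = false NOR false = true
n7 = NOT b = NOT false = true
n10 = n6 NOR n7 = true NOR true = false
n11 = n7 NOR n1 = true NOR false = false
n14 = n10 NOR n3 = false NOR false = true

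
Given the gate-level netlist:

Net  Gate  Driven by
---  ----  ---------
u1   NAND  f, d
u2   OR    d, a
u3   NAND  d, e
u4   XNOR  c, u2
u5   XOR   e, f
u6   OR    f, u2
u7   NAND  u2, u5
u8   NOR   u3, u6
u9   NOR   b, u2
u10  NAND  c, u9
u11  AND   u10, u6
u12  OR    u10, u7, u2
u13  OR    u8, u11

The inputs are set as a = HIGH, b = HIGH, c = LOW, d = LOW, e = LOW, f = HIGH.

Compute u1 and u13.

u1 = f NAND d = HIGH NAND LOW = HIGH
u2 = d OR a = LOW OR HIGH = HIGH
u3 = d NAND e = LOW NAND LOW = HIGH
u6 = f OR u2 = HIGH OR HIGH = HIGH
u8 = u3 NOR u6 = HIGH NOR HIGH = LOW
u9 = b NOR u2 = HIGH NOR HIGH = LOW
u10 = c NAND u9 = LOW NAND LOW = HIGH
u11 = u10 AND u6 = HIGH AND HIGH = HIGH
u13 = u8 OR u11 = LOW OR HIGH = HIGH

u1 = HIGH, u13 = HIGH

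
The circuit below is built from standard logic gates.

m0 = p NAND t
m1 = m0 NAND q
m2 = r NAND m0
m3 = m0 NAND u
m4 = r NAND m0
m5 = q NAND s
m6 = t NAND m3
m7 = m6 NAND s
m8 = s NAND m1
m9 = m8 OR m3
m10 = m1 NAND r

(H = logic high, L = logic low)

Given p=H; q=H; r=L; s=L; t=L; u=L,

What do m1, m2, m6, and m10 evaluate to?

m0 = p NAND t = H NAND L = H
m1 = m0 NAND q = H NAND H = L
m2 = r NAND m0 = L NAND H = H
m3 = m0 NAND u = H NAND L = H
m6 = t NAND m3 = L NAND H = H
m10 = m1 NAND r = L NAND L = H

m1 = L, m2 = H, m6 = H, m10 = H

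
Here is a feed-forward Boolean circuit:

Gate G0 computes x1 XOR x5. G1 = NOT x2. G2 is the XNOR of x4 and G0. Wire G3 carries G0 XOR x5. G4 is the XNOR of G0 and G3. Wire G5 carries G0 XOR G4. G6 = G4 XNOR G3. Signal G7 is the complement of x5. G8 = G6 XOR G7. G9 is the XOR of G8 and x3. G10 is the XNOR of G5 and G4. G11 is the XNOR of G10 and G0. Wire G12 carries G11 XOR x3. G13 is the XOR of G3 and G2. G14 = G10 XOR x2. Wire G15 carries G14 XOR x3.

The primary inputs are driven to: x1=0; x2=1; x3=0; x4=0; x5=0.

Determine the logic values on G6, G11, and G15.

G6 = 0, G11 = 0, G15 = 0

G0 = x1 XOR x5 = 0 XOR 0 = 0
G3 = G0 XOR x5 = 0 XOR 0 = 0
G4 = G0 XNOR G3 = 0 XNOR 0 = 1
G5 = G0 XOR G4 = 0 XOR 1 = 1
G6 = G4 XNOR G3 = 1 XNOR 0 = 0
G10 = G5 XNOR G4 = 1 XNOR 1 = 1
G11 = G10 XNOR G0 = 1 XNOR 0 = 0
G14 = G10 XOR x2 = 1 XOR 1 = 0
G15 = G14 XOR x3 = 0 XOR 0 = 0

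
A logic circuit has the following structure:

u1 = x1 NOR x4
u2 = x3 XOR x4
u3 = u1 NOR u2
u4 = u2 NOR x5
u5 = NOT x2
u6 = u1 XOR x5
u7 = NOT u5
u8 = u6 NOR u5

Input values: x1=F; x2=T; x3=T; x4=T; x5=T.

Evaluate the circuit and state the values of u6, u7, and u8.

u1 = x1 NOR x4 = F NOR T = F
u5 = NOT x2 = NOT T = F
u6 = u1 XOR x5 = F XOR T = T
u7 = NOT u5 = NOT F = T
u8 = u6 NOR u5 = T NOR F = F

u6 = T, u7 = T, u8 = F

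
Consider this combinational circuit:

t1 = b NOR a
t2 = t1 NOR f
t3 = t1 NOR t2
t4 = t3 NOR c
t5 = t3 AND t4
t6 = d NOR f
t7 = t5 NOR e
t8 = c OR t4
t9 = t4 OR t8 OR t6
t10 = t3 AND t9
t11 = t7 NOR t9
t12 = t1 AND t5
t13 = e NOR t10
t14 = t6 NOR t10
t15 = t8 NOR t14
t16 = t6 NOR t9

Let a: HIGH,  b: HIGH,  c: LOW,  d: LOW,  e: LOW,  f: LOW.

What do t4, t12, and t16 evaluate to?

t1 = b NOR a = HIGH NOR HIGH = LOW
t2 = t1 NOR f = LOW NOR LOW = HIGH
t3 = t1 NOR t2 = LOW NOR HIGH = LOW
t4 = t3 NOR c = LOW NOR LOW = HIGH
t5 = t3 AND t4 = LOW AND HIGH = LOW
t6 = d NOR f = LOW NOR LOW = HIGH
t8 = c OR t4 = LOW OR HIGH = HIGH
t9 = t4 OR t8 OR t6 = HIGH OR HIGH OR HIGH = HIGH
t12 = t1 AND t5 = LOW AND LOW = LOW
t16 = t6 NOR t9 = HIGH NOR HIGH = LOW

t4 = HIGH; t12 = LOW; t16 = LOW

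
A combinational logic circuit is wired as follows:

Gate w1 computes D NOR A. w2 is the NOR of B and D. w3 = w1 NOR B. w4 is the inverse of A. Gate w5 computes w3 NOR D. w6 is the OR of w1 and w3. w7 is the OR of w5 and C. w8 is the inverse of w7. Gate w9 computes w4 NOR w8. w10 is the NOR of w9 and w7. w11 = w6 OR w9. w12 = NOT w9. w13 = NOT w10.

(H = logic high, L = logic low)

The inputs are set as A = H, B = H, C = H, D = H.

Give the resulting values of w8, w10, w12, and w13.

w8 = L, w10 = L, w12 = L, w13 = H

w1 = D NOR A = H NOR H = L
w3 = w1 NOR B = L NOR H = L
w4 = NOT A = NOT H = L
w5 = w3 NOR D = L NOR H = L
w7 = w5 OR C = L OR H = H
w8 = NOT w7 = NOT H = L
w9 = w4 NOR w8 = L NOR L = H
w10 = w9 NOR w7 = H NOR H = L
w12 = NOT w9 = NOT H = L
w13 = NOT w10 = NOT L = H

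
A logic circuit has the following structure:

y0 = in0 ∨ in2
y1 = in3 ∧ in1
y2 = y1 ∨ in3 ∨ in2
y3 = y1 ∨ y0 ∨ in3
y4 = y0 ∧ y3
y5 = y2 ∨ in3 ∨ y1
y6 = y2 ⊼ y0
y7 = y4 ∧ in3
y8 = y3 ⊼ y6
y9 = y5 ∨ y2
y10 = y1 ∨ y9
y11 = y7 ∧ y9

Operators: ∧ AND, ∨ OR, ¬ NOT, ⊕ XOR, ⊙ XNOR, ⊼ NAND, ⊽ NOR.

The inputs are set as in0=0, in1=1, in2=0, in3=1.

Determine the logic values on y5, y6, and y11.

y0 = in0 OR in2 = 0 OR 0 = 0
y1 = in3 AND in1 = 1 AND 1 = 1
y2 = y1 OR in3 OR in2 = 1 OR 1 OR 0 = 1
y3 = y1 OR y0 OR in3 = 1 OR 0 OR 1 = 1
y4 = y0 AND y3 = 0 AND 1 = 0
y5 = y2 OR in3 OR y1 = 1 OR 1 OR 1 = 1
y6 = y2 NAND y0 = 1 NAND 0 = 1
y7 = y4 AND in3 = 0 AND 1 = 0
y9 = y5 OR y2 = 1 OR 1 = 1
y11 = y7 AND y9 = 0 AND 1 = 0

y5 = 1, y6 = 1, y11 = 0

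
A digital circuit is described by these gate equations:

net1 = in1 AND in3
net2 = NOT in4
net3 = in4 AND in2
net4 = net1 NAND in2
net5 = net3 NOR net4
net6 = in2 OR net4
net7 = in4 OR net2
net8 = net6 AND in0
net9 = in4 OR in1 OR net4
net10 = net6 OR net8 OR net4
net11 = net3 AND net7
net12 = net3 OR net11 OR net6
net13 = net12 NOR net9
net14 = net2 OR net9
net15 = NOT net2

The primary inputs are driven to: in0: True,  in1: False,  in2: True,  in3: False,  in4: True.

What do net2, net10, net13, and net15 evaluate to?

net2 = False  net10 = True  net13 = False  net15 = True

net1 = in1 AND in3 = False AND False = False
net2 = NOT in4 = NOT True = False
net3 = in4 AND in2 = True AND True = True
net4 = net1 NAND in2 = False NAND True = True
net6 = in2 OR net4 = True OR True = True
net7 = in4 OR net2 = True OR False = True
net8 = net6 AND in0 = True AND True = True
net9 = in4 OR in1 OR net4 = True OR False OR True = True
net10 = net6 OR net8 OR net4 = True OR True OR True = True
net11 = net3 AND net7 = True AND True = True
net12 = net3 OR net11 OR net6 = True OR True OR True = True
net13 = net12 NOR net9 = True NOR True = False
net15 = NOT net2 = NOT False = True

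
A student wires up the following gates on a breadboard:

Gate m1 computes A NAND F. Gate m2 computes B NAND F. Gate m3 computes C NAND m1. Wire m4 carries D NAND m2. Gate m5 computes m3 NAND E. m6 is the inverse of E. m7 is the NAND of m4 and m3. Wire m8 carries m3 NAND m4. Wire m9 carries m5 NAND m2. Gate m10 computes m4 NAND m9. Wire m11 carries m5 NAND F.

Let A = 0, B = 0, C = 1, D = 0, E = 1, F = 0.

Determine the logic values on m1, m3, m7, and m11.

m1 = A NAND F = 0 NAND 0 = 1
m2 = B NAND F = 0 NAND 0 = 1
m3 = C NAND m1 = 1 NAND 1 = 0
m4 = D NAND m2 = 0 NAND 1 = 1
m5 = m3 NAND E = 0 NAND 1 = 1
m7 = m4 NAND m3 = 1 NAND 0 = 1
m11 = m5 NAND F = 1 NAND 0 = 1

m1 = 1; m3 = 0; m7 = 1; m11 = 1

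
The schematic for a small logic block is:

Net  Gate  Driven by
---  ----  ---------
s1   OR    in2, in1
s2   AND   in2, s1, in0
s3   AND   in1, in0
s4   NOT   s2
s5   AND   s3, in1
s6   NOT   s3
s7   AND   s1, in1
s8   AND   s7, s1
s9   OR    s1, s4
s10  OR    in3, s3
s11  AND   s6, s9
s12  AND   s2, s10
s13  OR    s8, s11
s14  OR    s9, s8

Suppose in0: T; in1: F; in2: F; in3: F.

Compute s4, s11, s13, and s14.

s4 = T, s11 = T, s13 = T, s14 = T

s1 = in2 OR in1 = F OR F = F
s2 = in2 AND s1 AND in0 = F AND F AND T = F
s3 = in1 AND in0 = F AND T = F
s4 = NOT s2 = NOT F = T
s6 = NOT s3 = NOT F = T
s7 = s1 AND in1 = F AND F = F
s8 = s7 AND s1 = F AND F = F
s9 = s1 OR s4 = F OR T = T
s11 = s6 AND s9 = T AND T = T
s13 = s8 OR s11 = F OR T = T
s14 = s9 OR s8 = T OR F = T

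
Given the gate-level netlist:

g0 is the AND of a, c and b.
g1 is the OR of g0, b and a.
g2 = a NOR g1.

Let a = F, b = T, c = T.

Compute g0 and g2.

g0 = F, g2 = F

g0 = a AND c AND b = F AND T AND T = F
g1 = g0 OR b OR a = F OR T OR F = T
g2 = a NOR g1 = F NOR T = F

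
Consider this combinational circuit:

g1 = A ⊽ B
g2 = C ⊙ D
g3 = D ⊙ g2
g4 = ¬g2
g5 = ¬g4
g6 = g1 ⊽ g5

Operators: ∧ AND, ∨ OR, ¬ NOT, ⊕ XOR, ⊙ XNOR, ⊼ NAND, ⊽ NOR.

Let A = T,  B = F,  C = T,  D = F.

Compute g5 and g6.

g5 = F, g6 = T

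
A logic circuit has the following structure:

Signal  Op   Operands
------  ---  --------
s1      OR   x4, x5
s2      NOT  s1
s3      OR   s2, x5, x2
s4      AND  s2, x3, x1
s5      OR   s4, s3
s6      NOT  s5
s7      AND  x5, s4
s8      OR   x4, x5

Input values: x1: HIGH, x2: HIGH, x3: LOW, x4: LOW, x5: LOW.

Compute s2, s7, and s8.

s2 = HIGH, s7 = LOW, s8 = LOW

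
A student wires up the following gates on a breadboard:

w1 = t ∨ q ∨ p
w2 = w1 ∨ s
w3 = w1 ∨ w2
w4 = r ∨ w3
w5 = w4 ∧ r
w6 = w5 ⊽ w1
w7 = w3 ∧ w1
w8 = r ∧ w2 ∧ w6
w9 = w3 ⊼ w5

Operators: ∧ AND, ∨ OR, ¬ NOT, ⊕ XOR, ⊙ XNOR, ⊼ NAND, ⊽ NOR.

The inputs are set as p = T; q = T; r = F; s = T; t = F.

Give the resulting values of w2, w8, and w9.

w2 = T, w8 = F, w9 = T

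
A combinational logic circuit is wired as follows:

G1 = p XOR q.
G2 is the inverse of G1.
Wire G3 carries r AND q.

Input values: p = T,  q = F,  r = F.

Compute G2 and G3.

G1 = p XOR q = T XOR F = T
G2 = NOT G1 = NOT T = F
G3 = r AND q = F AND F = F

G2 = F  G3 = F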